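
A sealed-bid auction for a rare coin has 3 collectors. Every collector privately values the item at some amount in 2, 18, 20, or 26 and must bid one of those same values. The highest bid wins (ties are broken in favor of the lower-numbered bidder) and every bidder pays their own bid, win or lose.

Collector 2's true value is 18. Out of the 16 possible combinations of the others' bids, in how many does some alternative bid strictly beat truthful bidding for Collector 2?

Others bid (2, 20): truth gives -18; bid 2 gives -2 > -18. Violating.
Others bid (2, 26): truth gives -18; bid 2 gives -2 > -18. Violating.
Others bid (18, 2): truth gives -18; bid 2 gives -2 > -18. Violating.
Others bid (18, 18): truth gives -18; bid 2 gives -2 > -18. Violating.
Others bid (2, 2): truth gives 0; no alternative beats it.
Others bid (2, 18): truth gives 0; no alternative beats it.
(Checking all 16 profiles: 14 have a profitable deviation, 2 do not.)

14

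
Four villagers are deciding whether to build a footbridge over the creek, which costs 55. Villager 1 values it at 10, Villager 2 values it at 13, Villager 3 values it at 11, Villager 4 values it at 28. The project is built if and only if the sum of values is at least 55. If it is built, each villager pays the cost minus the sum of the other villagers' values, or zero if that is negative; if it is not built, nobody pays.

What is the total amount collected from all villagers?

34

Total value 62 ≥ cost 55, so it is built.
Villager 1: others sum to 52; max(0, 55 - 52) = 3.
Villager 2: others sum to 49; max(0, 55 - 49) = 6.
Villager 3: others sum to 51; max(0, 55 - 51) = 4.
Villager 4: others sum to 34; max(0, 55 - 34) = 21.
Total collected = 3 + 6 + 4 + 21 = 34.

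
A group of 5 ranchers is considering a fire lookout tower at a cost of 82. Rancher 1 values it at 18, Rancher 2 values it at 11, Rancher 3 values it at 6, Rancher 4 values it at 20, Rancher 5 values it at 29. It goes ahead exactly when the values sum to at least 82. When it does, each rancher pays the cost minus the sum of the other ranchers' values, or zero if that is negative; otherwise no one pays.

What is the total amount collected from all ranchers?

74

Total value 84 ≥ cost 82, so it is built.
Rancher 1: others sum to 66; max(0, 82 - 66) = 16.
Rancher 2: others sum to 73; max(0, 82 - 73) = 9.
Rancher 3: others sum to 78; max(0, 82 - 78) = 4.
Rancher 4: others sum to 64; max(0, 82 - 64) = 18.
Rancher 5: others sum to 55; max(0, 82 - 55) = 27.
Total collected = 16 + 9 + 4 + 18 + 27 = 74.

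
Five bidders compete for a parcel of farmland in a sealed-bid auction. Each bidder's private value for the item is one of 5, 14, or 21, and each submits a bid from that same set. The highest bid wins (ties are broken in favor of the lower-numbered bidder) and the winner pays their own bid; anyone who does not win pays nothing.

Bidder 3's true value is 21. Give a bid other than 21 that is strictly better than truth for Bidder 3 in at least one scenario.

Suppose Bidder 1 bids 5, Bidder 2 bids 5, Bidder 4 bids 5 and Bidder 5 bids 5.
Bid 21: wins, pays 21, utility 21 - 21 = 0.
Bid 14: wins, pays 14, utility 21 - 14 = 7.
So bidding 14 beats truth here (7 > 0).

14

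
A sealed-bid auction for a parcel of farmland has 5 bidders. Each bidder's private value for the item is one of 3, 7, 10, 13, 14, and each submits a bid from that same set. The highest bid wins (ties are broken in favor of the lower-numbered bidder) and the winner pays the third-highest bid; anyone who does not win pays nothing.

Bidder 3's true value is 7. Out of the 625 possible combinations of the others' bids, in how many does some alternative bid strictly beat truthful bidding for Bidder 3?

12

Others bid (3, 3, 3, 10): truth gives 0; bid 10 gives 4 > 0. Violating.
Others bid (3, 3, 3, 13): truth gives 0; bid 13 gives 4 > 0. Violating.
Others bid (3, 3, 3, 14): truth gives 0; bid 14 gives 4 > 0. Violating.
Others bid (3, 3, 10, 3): truth gives 0; bid 10 gives 4 > 0. Violating.
Others bid (3, 3, 3, 3): truth gives 4; no alternative beats it.
Others bid (3, 3, 3, 7): truth gives 4; no alternative beats it.
(Checking all 625 profiles: 12 have a profitable deviation, 613 do not.)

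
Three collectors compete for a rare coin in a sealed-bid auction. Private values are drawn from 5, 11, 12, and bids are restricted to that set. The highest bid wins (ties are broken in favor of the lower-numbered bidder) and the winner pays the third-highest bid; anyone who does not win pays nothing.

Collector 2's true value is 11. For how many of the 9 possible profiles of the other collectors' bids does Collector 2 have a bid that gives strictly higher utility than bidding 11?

Others bid (5, 12): truth gives 0; bid 12 gives 6 > 0. Violating.
Others bid (11, 5): truth gives 0; bid 12 gives 6 > 0. Violating.
Others bid (5, 5): truth gives 6; no alternative beats it.
Others bid (5, 11): truth gives 6; no alternative beats it.
(Checking all 9 profiles: 2 have a profitable deviation, 7 do not.)

2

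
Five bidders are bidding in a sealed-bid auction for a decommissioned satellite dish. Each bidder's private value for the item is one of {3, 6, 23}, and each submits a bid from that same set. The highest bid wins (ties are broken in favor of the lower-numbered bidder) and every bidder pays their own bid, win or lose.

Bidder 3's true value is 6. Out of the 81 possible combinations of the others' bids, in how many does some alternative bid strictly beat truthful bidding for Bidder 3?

77

Others bid (3, 3, 3, 23): truth gives -6; bid 3 gives -3 > -6. Violating.
Others bid (3, 3, 6, 23): truth gives -6; bid 3 gives -3 > -6. Violating.
Others bid (3, 3, 23, 3): truth gives -6; bid 3 gives -3 > -6. Violating.
Others bid (3, 3, 23, 6): truth gives -6; bid 3 gives -3 > -6. Violating.
Others bid (3, 3, 3, 3): truth gives 0; no alternative beats it.
Others bid (3, 3, 3, 6): truth gives 0; no alternative beats it.
(Checking all 81 profiles: 77 have a profitable deviation, 4 do not.)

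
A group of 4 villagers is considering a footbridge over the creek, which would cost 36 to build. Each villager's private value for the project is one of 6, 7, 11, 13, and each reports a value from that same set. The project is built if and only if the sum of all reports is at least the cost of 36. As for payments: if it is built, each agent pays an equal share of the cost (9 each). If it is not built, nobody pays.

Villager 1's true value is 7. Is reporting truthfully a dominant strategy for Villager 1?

Consider the case where Villager 2 reports 7, Villager 3 reports 11 and Villager 4 reports 11.
Truthful report 7: project built, pays 9, utility 7 - 9 = -2.
Report 6 instead: project not built, utility 0.
Since 0 > -2, reporting 6 is strictly better here, so truthful reporting is not dominant.

No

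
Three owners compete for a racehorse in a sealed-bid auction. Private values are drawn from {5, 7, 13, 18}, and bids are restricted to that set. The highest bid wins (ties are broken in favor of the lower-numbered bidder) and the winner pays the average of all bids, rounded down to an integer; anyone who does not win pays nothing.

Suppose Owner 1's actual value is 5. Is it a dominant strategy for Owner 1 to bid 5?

Yes

Check each profile of the others' bids and compare truth against every alternative bid.
Others bid (7, 7): truth gives 0, best alternative gives -2.
Others bid (5, 7): truth gives 0, best alternative gives -1.
Others bid (7, 5): truth gives 0, best alternative gives -1.
Others bid (5, 5): truth gives 0, best alternative gives 0.
Others bid (5, 13): truth gives 0, best alternative gives 0.
Others bid (5, 18): truth gives 0, best alternative gives 0.
(Remaining 10 profiles checked similarly; truth is weakly best in each.)
In every case the truthful bid is at least as good as any alternative, so it is a dominant strategy.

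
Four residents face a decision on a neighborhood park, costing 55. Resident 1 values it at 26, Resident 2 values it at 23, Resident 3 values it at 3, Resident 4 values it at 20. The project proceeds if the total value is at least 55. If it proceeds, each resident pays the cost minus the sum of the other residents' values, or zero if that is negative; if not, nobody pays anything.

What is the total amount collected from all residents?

Total value 72 ≥ cost 55, so it is built.
Resident 1: others sum to 46; max(0, 55 - 46) = 9.
Resident 2: others sum to 49; max(0, 55 - 49) = 6.
Resident 3: others sum to 69; max(0, 55 - 69) = 0.
Resident 4: others sum to 52; max(0, 55 - 52) = 3.
Total collected = 9 + 6 + 0 + 3 = 18.

18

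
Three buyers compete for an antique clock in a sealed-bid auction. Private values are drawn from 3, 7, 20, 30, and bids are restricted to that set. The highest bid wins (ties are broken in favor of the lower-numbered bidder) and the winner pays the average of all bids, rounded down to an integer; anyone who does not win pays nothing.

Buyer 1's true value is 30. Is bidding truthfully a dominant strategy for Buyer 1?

Consider the case where Buyer 2 bids 3 and Buyer 3 bids 3.
Truthful bid 30: wins, pays 12, utility 30 - 12 = 18.
Bid 3 instead: wins, pays 3, utility 30 - 3 = 27.
Since 27 > 18, bidding 3 is strictly better here, so truthful bidding is not dominant.

No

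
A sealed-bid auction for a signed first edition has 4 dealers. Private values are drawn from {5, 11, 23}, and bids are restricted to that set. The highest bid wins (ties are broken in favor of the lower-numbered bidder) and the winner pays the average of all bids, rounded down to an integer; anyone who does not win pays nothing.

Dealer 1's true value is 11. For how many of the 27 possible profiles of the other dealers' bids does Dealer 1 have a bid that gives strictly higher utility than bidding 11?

1

Others bid (5, 5, 5): truth gives 5; bid 5 gives 6 > 5. Violating.
Others bid (5, 5, 11): truth gives 3; no alternative beats it.
Others bid (5, 5, 23): truth gives 0; no alternative beats it.
(Checking all 27 profiles: 1 has a profitable deviation, 26 do not.)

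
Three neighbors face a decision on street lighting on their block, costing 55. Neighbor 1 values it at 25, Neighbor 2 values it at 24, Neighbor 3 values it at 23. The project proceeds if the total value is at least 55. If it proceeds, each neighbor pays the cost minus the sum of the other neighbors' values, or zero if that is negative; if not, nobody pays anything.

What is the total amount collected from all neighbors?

21

Total value 72 ≥ cost 55, so it is built.
Neighbor 1: others sum to 47; max(0, 55 - 47) = 8.
Neighbor 2: others sum to 48; max(0, 55 - 48) = 7.
Neighbor 3: others sum to 49; max(0, 55 - 49) = 6.
Total collected = 8 + 7 + 6 = 21.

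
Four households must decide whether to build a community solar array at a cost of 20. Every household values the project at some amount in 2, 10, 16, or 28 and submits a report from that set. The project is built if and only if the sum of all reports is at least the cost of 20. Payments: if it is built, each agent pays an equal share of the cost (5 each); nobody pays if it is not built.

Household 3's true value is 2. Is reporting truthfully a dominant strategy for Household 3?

Yes

Check each profile of the others' reports and compare truth against every alternative report.
Others report (2, 2, 10): truth gives 0, best alternative gives -3.
Others report (2, 10, 2): truth gives 0, best alternative gives -3.
Others report (10, 2, 2): truth gives 0, best alternative gives -3.
Others report (2, 2, 16): truth gives -3, best alternative gives -3.
Others report (2, 2, 28): truth gives -3, best alternative gives -3.
Others report (2, 10, 10): truth gives -3, best alternative gives -3.
(Remaining 58 profiles checked similarly; truth is weakly best in each.)
In every case the truthful report is at least as good as any alternative, so it is a dominant strategy.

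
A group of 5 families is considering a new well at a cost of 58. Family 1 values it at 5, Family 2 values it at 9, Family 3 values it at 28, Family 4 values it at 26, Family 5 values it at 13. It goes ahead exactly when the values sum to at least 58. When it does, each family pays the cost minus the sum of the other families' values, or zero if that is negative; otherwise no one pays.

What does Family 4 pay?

3

Total value 81 ≥ cost 58, so the project is built.
The other families' values sum to 55.
Cost minus that sum is 58 - 55 = 3.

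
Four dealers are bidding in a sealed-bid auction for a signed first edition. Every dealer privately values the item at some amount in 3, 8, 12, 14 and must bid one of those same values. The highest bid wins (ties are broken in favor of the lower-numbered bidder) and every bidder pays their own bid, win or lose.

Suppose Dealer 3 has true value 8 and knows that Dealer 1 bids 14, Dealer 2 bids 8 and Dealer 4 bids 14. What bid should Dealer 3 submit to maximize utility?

3

Bid 3: loses but pays 3, utility -3.
Bid 8: loses but pays 8, utility -8.
Bid 12: loses but pays 12, utility -12.
Bid 14: loses but pays 14, utility -14.
The best choice is 3 with utility -3.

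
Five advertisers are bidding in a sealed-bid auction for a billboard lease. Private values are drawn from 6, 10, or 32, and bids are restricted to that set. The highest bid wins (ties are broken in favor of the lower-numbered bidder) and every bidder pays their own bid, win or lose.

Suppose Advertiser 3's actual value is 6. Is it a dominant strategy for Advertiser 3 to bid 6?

Consider the case where Advertiser 1 bids 6, Advertiser 2 bids 6, Advertiser 4 bids 6 and Advertiser 5 bids 6.
Truthful bid 6: loses but pays 6, utility -6.
Bid 10 instead: wins, pays 10, utility 6 - 10 = -4.
Since -4 > -6, bidding 10 is strictly better here, so truthful bidding is not dominant.

No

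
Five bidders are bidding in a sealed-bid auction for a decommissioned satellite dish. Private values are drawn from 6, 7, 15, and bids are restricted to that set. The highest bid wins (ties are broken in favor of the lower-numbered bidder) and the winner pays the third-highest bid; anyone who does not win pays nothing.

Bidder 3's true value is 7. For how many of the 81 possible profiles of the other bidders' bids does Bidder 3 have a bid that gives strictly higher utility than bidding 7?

4

Others bid (6, 6, 6, 15): truth gives 0; bid 15 gives 1 > 0. Violating.
Others bid (6, 6, 15, 6): truth gives 0; bid 15 gives 1 > 0. Violating.
Others bid (6, 7, 6, 6): truth gives 0; bid 15 gives 1 > 0. Violating.
Others bid (7, 6, 6, 6): truth gives 0; bid 15 gives 1 > 0. Violating.
Others bid (6, 6, 6, 6): truth gives 1; no alternative beats it.
Others bid (6, 6, 6, 7): truth gives 1; no alternative beats it.
(Checking all 81 profiles: 4 have a profitable deviation, 77 do not.)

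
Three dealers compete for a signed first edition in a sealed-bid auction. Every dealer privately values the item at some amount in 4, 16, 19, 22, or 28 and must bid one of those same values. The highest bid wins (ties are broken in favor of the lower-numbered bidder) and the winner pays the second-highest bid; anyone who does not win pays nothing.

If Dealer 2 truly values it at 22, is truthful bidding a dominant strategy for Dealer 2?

Yes

Check each profile of the others' bids and compare truth against every alternative bid.
Others bid (4, 4): truth gives 18, best alternative gives 18.
Others bid (4, 16): truth gives 6, best alternative gives 6.
Others bid (16, 4): truth gives 6, best alternative gives 6.
Others bid (16, 16): truth gives 6, best alternative gives 6.
Others bid (4, 19): truth gives 3, best alternative gives 3.
Others bid (16, 19): truth gives 3, best alternative gives 3.
(Remaining 19 profiles checked similarly; truth is weakly best in each.)
In every case the truthful bid is at least as good as any alternative, so it is a dominant strategy.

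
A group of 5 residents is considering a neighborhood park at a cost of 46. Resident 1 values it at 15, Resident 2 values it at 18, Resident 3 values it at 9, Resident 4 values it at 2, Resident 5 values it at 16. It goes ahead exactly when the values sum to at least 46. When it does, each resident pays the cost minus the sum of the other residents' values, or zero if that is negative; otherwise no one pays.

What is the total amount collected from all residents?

7

Total value 60 ≥ cost 46, so it is built.
Resident 1: others sum to 45; max(0, 46 - 45) = 1.
Resident 2: others sum to 42; max(0, 46 - 42) = 4.
Resident 3: others sum to 51; max(0, 46 - 51) = 0.
Resident 4: others sum to 58; max(0, 46 - 58) = 0.
Resident 5: others sum to 44; max(0, 46 - 44) = 2.
Total collected = 1 + 4 + 0 + 0 + 2 = 7.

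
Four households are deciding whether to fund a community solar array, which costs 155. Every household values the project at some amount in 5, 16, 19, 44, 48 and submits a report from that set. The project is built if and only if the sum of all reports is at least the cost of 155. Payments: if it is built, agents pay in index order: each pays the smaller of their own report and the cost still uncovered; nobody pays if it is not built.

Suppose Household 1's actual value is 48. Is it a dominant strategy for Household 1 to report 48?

No

Consider the case where Household 2 reports 16, Household 3 reports 48 and Household 4 reports 48.
Truthful report 48: project built, pays 48, utility 48 - 48 = 0.
Report 44 instead: project built, pays 44, utility 48 - 44 = 4.
Since 4 > 0, reporting 44 is strictly better here, so truthful reporting is not dominant.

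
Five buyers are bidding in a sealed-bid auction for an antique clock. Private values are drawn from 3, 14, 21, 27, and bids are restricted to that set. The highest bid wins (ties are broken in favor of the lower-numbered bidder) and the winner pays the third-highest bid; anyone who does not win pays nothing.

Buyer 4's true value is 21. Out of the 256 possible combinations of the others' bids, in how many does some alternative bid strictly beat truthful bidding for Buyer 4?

32

Others bid (3, 3, 3, 27): truth gives 0; bid 27 gives 18 > 0. Violating.
Others bid (3, 3, 14, 27): truth gives 0; bid 27 gives 7 > 0. Violating.
Others bid (3, 3, 21, 3): truth gives 0; bid 27 gives 18 > 0. Violating.
Others bid (3, 3, 21, 14): truth gives 0; bid 27 gives 7 > 0. Violating.
Others bid (3, 3, 3, 3): truth gives 18; no alternative beats it.
Others bid (3, 3, 3, 14): truth gives 18; no alternative beats it.
(Checking all 256 profiles: 32 have a profitable deviation, 224 do not.)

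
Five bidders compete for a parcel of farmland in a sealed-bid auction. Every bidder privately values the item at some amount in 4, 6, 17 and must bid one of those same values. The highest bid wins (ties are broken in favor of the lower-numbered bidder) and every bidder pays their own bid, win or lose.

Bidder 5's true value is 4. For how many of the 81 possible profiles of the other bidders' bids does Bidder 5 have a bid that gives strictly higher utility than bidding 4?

1

Others bid (4, 4, 4, 4): truth gives -4; bid 6 gives -2 > -4. Violating.
Others bid (4, 4, 4, 6): truth gives -4; no alternative beats it.
Others bid (4, 4, 4, 17): truth gives -4; no alternative beats it.
(Checking all 81 profiles: 1 has a profitable deviation, 80 do not.)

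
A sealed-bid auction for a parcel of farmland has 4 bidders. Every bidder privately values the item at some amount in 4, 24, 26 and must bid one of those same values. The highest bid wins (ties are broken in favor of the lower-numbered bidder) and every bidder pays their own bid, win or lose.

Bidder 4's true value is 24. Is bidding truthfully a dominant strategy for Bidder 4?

Consider the case where Bidder 1 bids 4, Bidder 2 bids 4 and Bidder 3 bids 24.
Truthful bid 24: loses but pays 24, utility -24.
Bid 4 instead: loses but pays 4, utility -4.
Since -4 > -24, bidding 4 is strictly better here, so truthful bidding is not dominant.

No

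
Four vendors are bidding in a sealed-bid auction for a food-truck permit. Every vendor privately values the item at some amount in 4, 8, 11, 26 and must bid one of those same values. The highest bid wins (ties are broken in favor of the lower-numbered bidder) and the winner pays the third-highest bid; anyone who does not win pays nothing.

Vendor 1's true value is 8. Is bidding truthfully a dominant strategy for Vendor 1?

No

Consider the case where Vendor 2 bids 4, Vendor 3 bids 4 and Vendor 4 bids 11.
Truthful bid 8: loses, pays 0, utility 0.
Bid 11 instead: wins, pays 4, utility 8 - 4 = 4.
Since 4 > 0, bidding 11 is strictly better here, so truthful bidding is not dominant.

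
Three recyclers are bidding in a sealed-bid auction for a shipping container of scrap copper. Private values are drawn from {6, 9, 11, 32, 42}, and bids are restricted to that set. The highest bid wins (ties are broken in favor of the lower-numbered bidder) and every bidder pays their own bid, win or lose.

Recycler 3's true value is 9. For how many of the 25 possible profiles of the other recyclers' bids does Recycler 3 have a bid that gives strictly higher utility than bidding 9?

24

Others bid (6, 9): truth gives -9; bid 11 gives -2 > -9. Violating.
Others bid (6, 11): truth gives -9; bid 6 gives -6 > -9. Violating.
Others bid (6, 32): truth gives -9; bid 6 gives -6 > -9. Violating.
Others bid (6, 42): truth gives -9; bid 6 gives -6 > -9. Violating.
Others bid (6, 6): truth gives 0; no alternative beats it.
(Checking all 25 profiles: 24 have a profitable deviation, 1 does not.)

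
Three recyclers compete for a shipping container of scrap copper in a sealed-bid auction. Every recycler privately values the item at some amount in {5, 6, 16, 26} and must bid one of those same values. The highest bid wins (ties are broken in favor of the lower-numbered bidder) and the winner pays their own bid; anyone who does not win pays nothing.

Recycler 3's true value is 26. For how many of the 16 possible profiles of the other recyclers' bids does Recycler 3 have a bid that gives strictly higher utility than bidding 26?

4

Others bid (5, 5): truth gives 0; bid 6 gives 20 > 0. Violating.
Others bid (5, 6): truth gives 0; bid 16 gives 10 > 0. Violating.
Others bid (6, 5): truth gives 0; bid 16 gives 10 > 0. Violating.
Others bid (6, 6): truth gives 0; bid 16 gives 10 > 0. Violating.
Others bid (5, 16): truth gives 0; no alternative beats it.
Others bid (5, 26): truth gives 0; no alternative beats it.
(Checking all 16 profiles: 4 have a profitable deviation, 12 do not.)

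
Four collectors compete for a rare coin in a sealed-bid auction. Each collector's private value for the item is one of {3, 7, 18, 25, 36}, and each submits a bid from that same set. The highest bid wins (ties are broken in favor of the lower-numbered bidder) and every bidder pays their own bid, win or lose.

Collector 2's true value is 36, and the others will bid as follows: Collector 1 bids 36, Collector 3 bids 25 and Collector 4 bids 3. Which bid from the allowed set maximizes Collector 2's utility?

Bid 3: loses but pays 3, utility -3.
Bid 7: loses but pays 7, utility -7.
Bid 18: loses but pays 18, utility -18.
Bid 25: loses but pays 25, utility -25.
Bid 36: loses but pays 36, utility -36.
The best choice is 3 with utility -3.

3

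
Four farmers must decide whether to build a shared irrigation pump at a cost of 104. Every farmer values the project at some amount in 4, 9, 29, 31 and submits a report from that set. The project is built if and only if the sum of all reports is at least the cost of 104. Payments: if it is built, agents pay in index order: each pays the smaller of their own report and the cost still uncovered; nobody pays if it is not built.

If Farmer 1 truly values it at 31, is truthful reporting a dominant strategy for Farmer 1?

No

Consider the case where Farmer 2 reports 29, Farmer 3 reports 29 and Farmer 4 reports 29.
Truthful report 31: project built, pays 31, utility 31 - 31 = 0.
Report 29 instead: project built, pays 29, utility 31 - 29 = 2.
Since 2 > 0, reporting 29 is strictly better here, so truthful reporting is not dominant.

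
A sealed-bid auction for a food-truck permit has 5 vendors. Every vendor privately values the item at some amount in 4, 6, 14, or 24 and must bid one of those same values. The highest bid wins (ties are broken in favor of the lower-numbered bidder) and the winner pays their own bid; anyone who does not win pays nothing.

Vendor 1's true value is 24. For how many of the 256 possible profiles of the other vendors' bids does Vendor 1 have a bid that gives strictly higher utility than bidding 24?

Others bid (4, 4, 4, 4): truth gives 0; bid 4 gives 20 > 0. Violating.
Others bid (4, 4, 4, 6): truth gives 0; bid 6 gives 18 > 0. Violating.
Others bid (4, 4, 4, 14): truth gives 0; bid 14 gives 10 > 0. Violating.
Others bid (4, 4, 6, 4): truth gives 0; bid 6 gives 18 > 0. Violating.
Others bid (4, 4, 4, 24): truth gives 0; no alternative beats it.
Others bid (4, 4, 6, 24): truth gives 0; no alternative beats it.
(Checking all 256 profiles: 81 have a profitable deviation, 175 do not.)

81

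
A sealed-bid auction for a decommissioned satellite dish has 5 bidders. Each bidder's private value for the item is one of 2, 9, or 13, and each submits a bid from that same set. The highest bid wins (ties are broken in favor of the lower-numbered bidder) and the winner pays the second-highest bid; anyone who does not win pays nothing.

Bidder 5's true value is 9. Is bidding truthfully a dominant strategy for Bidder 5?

Check each profile of the others' bids and compare truth against every alternative bid.
Others bid (2, 2, 2, 2): truth gives 7, best alternative gives 7.
Others bid (2, 2, 2, 9): truth gives 0, best alternative gives 0.
Others bid (2, 2, 2, 13): truth gives 0, best alternative gives 0.
Others bid (2, 2, 9, 2): truth gives 0, best alternative gives 0.
Others bid (2, 2, 9, 9): truth gives 0, best alternative gives 0.
Others bid (2, 2, 9, 13): truth gives 0, best alternative gives 0.
(Remaining 75 profiles checked similarly; truth is weakly best in each.)
In every case the truthful bid is at least as good as any alternative, so it is a dominant strategy.

Yes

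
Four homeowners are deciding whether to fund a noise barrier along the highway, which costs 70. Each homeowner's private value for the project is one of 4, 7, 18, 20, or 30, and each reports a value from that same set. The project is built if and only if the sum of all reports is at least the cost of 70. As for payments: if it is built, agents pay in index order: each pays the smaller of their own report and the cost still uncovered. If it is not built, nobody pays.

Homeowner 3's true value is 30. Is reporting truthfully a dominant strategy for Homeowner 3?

Consider the case where Homeowner 1 reports 4, Homeowner 2 reports 18 and Homeowner 4 reports 30.
Truthful report 30: project built, pays 30, utility 30 - 30 = 0.
Report 18 instead: project built, pays 18, utility 30 - 18 = 12.
Since 12 > 0, reporting 18 is strictly better here, so truthful reporting is not dominant.

No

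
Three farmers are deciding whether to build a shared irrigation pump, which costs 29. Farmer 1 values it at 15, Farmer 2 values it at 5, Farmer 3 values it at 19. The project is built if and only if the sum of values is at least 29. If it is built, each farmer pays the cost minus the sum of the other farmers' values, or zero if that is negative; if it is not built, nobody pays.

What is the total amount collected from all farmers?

14

Total value 39 ≥ cost 29, so it is built.
Farmer 1: others sum to 24; max(0, 29 - 24) = 5.
Farmer 2: others sum to 34; max(0, 29 - 34) = 0.
Farmer 3: others sum to 20; max(0, 29 - 20) = 9.
Total collected = 5 + 0 + 9 = 14.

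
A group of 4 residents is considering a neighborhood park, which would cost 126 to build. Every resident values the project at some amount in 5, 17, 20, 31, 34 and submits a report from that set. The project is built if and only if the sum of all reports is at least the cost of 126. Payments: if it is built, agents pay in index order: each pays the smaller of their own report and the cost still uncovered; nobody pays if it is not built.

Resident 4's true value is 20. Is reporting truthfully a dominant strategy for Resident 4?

Yes

Check each profile of the others' reports and compare truth against every alternative report.
Others report (5, 5, 5): truth gives 0, best alternative gives 0.
Others report (5, 5, 17): truth gives 0, best alternative gives 0.
Others report (5, 5, 20): truth gives 0, best alternative gives 0.
Others report (5, 5, 31): truth gives 0, best alternative gives 0.
Others report (5, 5, 34): truth gives 0, best alternative gives 0.
Others report (5, 17, 5): truth gives 0, best alternative gives 0.
(Remaining 119 profiles checked similarly; truth is weakly best in each.)
In every case the truthful report is at least as good as any alternative, so it is a dominant strategy.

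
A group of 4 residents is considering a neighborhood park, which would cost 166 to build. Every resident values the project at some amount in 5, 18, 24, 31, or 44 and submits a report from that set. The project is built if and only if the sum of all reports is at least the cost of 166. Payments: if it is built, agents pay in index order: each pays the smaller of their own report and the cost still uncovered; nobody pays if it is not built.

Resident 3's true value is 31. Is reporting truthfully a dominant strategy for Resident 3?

Check each profile of the others' reports and compare truth against every alternative report.
Others report (5, 5, 5): truth gives 0, best alternative gives 0.
Others report (5, 5, 18): truth gives 0, best alternative gives 0.
Others report (5, 5, 24): truth gives 0, best alternative gives 0.
Others report (5, 5, 31): truth gives 0, best alternative gives 0.
Others report (5, 5, 44): truth gives 0, best alternative gives 0.
Others report (5, 18, 5): truth gives 0, best alternative gives 0.
(Remaining 119 profiles checked similarly; truth is weakly best in each.)
In every case the truthful report is at least as good as any alternative, so it is a dominant strategy.

Yes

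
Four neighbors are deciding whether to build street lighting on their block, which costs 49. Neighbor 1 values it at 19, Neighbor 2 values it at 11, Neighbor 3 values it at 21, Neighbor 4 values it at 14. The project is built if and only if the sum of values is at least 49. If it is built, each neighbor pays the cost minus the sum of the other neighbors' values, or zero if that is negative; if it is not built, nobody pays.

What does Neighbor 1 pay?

Total value 65 ≥ cost 49, so the project is built.
The other neighbors' values sum to 46.
Cost minus that sum is 49 - 46 = 3.

3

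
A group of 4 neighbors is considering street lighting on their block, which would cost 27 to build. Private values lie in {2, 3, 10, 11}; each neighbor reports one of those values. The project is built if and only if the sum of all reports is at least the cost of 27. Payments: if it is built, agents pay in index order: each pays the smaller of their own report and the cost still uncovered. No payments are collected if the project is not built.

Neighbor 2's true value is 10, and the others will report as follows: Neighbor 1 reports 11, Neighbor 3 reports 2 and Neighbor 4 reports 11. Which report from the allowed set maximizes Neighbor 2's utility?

3

Report 2: project not built, utility 0.
Report 3: project built, pays 3, utility 10 - 3 = 7.
Report 10: project built, pays 10, utility 10 - 10 = 0.
Report 11: project built, pays 11, utility 10 - 11 = -1.
The best choice is 3 with utility 7.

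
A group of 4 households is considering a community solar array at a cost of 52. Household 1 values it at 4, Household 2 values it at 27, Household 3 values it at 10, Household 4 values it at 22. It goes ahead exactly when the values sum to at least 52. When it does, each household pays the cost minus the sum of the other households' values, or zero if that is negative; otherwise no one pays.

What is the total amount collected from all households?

27

Total value 63 ≥ cost 52, so it is built.
Household 1: others sum to 59; max(0, 52 - 59) = 0.
Household 2: others sum to 36; max(0, 52 - 36) = 16.
Household 3: others sum to 53; max(0, 52 - 53) = 0.
Household 4: others sum to 41; max(0, 52 - 41) = 11.
Total collected = 0 + 16 + 0 + 11 = 27.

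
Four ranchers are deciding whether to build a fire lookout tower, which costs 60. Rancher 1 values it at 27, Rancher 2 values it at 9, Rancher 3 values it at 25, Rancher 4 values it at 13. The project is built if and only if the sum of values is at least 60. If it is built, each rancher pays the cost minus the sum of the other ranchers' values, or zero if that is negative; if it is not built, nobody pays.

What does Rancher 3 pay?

Total value 74 ≥ cost 60, so the project is built.
The other ranchers' values sum to 49.
Cost minus that sum is 60 - 49 = 11.

11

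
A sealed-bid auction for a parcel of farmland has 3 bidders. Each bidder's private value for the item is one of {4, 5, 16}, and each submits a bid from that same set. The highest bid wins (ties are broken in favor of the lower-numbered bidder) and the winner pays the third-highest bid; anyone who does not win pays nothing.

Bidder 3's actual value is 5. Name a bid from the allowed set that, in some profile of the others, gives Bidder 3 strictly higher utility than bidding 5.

Suppose Bidder 1 bids 4 and Bidder 2 bids 5.
Bid 5: loses, pays 0, utility 0.
Bid 16: wins, pays 4, utility 5 - 4 = 1.
So bidding 16 beats truth here (1 > 0).

16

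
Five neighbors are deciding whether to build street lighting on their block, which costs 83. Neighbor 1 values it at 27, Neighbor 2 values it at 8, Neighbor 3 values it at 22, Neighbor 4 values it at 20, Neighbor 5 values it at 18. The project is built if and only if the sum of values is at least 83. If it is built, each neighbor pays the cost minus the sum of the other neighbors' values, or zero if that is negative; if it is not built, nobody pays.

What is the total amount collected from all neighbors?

39

Total value 95 ≥ cost 83, so it is built.
Neighbor 1: others sum to 68; max(0, 83 - 68) = 15.
Neighbor 2: others sum to 87; max(0, 83 - 87) = 0.
Neighbor 3: others sum to 73; max(0, 83 - 73) = 10.
Neighbor 4: others sum to 75; max(0, 83 - 75) = 8.
Neighbor 5: others sum to 77; max(0, 83 - 77) = 6.
Total collected = 15 + 0 + 10 + 8 + 6 = 39.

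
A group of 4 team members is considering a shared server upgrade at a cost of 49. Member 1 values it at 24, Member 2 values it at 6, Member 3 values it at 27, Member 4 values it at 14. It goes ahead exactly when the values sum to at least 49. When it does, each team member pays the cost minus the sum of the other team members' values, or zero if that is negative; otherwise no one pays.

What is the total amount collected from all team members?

Total value 71 ≥ cost 49, so it is built.
Member 1: others sum to 47; max(0, 49 - 47) = 2.
Member 2: others sum to 65; max(0, 49 - 65) = 0.
Member 3: others sum to 44; max(0, 49 - 44) = 5.
Member 4: others sum to 57; max(0, 49 - 57) = 0.
Total collected = 2 + 0 + 5 + 0 = 7.

7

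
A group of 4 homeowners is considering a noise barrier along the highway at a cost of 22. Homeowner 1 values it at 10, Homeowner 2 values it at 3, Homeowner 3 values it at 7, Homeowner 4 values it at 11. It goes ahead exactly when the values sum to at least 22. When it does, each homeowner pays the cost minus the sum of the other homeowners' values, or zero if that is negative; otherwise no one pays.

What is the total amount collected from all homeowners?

3

Total value 31 ≥ cost 22, so it is built.
Homeowner 1: others sum to 21; max(0, 22 - 21) = 1.
Homeowner 2: others sum to 28; max(0, 22 - 28) = 0.
Homeowner 3: others sum to 24; max(0, 22 - 24) = 0.
Homeowner 4: others sum to 20; max(0, 22 - 20) = 2.
Total collected = 1 + 0 + 0 + 2 = 3.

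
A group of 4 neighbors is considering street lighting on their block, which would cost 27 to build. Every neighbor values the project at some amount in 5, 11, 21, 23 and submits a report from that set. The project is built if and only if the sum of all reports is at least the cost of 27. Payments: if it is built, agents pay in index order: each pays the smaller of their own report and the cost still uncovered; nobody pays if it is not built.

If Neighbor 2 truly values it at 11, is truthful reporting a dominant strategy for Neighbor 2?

Consider the case where Neighbor 1 reports 5, Neighbor 3 reports 5 and Neighbor 4 reports 21.
Truthful report 11: project built, pays 11, utility 11 - 11 = 0.
Report 5 instead: project built, pays 5, utility 11 - 5 = 6.
Since 6 > 0, reporting 5 is strictly better here, so truthful reporting is not dominant.

No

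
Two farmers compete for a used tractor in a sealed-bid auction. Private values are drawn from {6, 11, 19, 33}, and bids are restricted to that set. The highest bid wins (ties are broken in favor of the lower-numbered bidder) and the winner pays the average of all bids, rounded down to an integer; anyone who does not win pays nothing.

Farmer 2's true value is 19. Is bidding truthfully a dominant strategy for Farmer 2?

No

Consider the case where Farmer 1 bids 6.
Truthful bid 19: wins, pays 12, utility 19 - 12 = 7.
Bid 11 instead: wins, pays 8, utility 19 - 8 = 11.
Since 11 > 7, bidding 11 is strictly better here, so truthful bidding is not dominant.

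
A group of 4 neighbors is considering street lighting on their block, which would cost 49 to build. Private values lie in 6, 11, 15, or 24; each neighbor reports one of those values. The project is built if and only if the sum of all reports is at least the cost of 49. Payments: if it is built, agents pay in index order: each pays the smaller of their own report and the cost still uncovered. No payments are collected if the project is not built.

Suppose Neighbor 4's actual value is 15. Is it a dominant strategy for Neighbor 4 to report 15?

Check each profile of the others' reports and compare truth against every alternative report.
Others report (6, 24, 24): truth gives 15, best alternative gives 15.
Others report (11, 15, 24): truth gives 15, best alternative gives 15.
Others report (11, 24, 15): truth gives 15, best alternative gives 15.
Others report (11, 24, 24): truth gives 15, best alternative gives 15.
Others report (15, 11, 24): truth gives 15, best alternative gives 15.
Others report (15, 15, 24): truth gives 15, best alternative gives 15.
(Remaining 58 profiles checked similarly; truth is weakly best in each.)
In every case the truthful report is at least as good as any alternative, so it is a dominant strategy.

Yes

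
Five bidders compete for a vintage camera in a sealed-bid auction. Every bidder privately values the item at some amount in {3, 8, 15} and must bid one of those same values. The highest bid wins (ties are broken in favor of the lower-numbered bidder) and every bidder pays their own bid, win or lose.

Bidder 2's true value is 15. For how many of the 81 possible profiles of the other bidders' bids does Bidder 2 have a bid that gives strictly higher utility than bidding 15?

35

Others bid (3, 3, 3, 3): truth gives 0; bid 8 gives 7 > 0. Violating.
Others bid (3, 3, 3, 8): truth gives 0; bid 8 gives 7 > 0. Violating.
Others bid (3, 3, 8, 3): truth gives 0; bid 8 gives 7 > 0. Violating.
Others bid (3, 3, 8, 8): truth gives 0; bid 8 gives 7 > 0. Violating.
Others bid (3, 3, 3, 15): truth gives 0; no alternative beats it.
Others bid (3, 3, 8, 15): truth gives 0; no alternative beats it.
(Checking all 81 profiles: 35 have a profitable deviation, 46 do not.)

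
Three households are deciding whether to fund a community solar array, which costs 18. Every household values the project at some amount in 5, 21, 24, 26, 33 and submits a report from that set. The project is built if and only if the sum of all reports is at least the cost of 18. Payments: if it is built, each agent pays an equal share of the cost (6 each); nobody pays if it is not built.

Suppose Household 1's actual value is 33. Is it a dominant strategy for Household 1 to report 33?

Yes

Check each profile of the others' reports and compare truth against every alternative report.
Others report (5, 5): truth gives 27, best alternative gives 27.
Others report (5, 21): truth gives 27, best alternative gives 27.
Others report (5, 24): truth gives 27, best alternative gives 27.
Others report (5, 26): truth gives 27, best alternative gives 27.
Others report (5, 33): truth gives 27, best alternative gives 27.
Others report (21, 5): truth gives 27, best alternative gives 27.
(Remaining 19 profiles checked similarly; truth is weakly best in each.)
In every case the truthful report is at least as good as any alternative, so it is a dominant strategy.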